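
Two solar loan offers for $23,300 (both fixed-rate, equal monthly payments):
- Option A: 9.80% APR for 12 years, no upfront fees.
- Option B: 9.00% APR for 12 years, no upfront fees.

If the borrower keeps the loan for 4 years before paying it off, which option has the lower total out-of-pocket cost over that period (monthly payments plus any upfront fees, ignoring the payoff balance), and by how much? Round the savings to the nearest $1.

Option B by $509

Option A: monthly rate = 9.8%/12 = 0.0081667; payment = 23,300 × 0.0081667 / (1 − (1+0.0081667)^−144) = $275.77.
Option B: monthly rate = 9%/12 = 0.0075000; payment = 23,300 × 0.0075000 / (1 − (1+0.0075000)^−144) = $265.16.
Over 48 months: Option A costs 48 × $275.77 = $13,236.96; Option B costs 48 × $265.16 = $12,727.68.
Option B is cheaper by $13,236.96 − $12,727.68 = $509.28.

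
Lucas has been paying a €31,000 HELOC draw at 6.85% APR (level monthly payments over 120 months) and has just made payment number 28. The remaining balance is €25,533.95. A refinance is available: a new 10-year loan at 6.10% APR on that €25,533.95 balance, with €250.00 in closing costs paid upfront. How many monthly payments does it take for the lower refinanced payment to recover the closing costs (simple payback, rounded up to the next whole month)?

4 months

Current payment = 31,000 × 6.85%/12 / (1 − (1+0.0057083)^−120) = €357.54.
Refinanced payment = 25,533.95 × 0.0050833 / (1 − (1+0.0050833)^−120) = €284.76.
Monthly savings = €357.54 − €284.76 = €72.78.
Break-even = €250.00 / €72.78 = 3.44 → 4 months.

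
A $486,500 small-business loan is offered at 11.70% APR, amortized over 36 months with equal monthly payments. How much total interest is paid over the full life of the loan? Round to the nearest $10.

$92,710

Monthly rate = 11.7%/12 = 0.0097500; payment = 486,500 × 0.0097500 / (1 − (1+0.0097500)^−36) = $16,089.14.
Total paid = 36 × $16,089.14 = $579,209.04; interest = $579,209.04 − $486,500 = $92,709.04.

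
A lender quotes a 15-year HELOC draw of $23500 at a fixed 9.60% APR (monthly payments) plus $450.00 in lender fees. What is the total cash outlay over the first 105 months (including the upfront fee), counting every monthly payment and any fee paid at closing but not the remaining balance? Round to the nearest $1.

$26,365

At 9.60% the monthly rate is 0.0080000, so the payment is 23,500 × 0.0080000 / (1 − 1.0080000^−180) = $246.81.
Total outlay = 105 × $246.81 + $450.00 = $26,365.05.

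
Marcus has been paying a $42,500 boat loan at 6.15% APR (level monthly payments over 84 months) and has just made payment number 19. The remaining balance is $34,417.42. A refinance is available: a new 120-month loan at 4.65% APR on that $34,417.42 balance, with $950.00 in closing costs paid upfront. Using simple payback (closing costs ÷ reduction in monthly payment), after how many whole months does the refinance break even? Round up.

Current payment = 42,500 × 6.15%/12 / (1 − (1+0.0051250)^−84) = $623.92.
Refinanced payment = 34,417.42 × 0.0038750 / (1 − (1+0.0038750)^−120) = $359.19.
Monthly savings = $623.92 − $359.19 = $264.73.
Break-even = $950.00 / $264.73 = 3.59 → 4 months.

4 months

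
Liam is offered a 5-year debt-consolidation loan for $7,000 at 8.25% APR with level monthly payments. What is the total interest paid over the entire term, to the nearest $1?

Monthly rate = 8.25%/12 = 0.0068750; payment = 7,000 × 0.0068750 / (1 − (1+0.0068750)^−60) = $142.77.
Total paid = 60 × $142.77 = $8,566.20; interest = $8,566.20 − $7,000 = $1,566.20.

$1,566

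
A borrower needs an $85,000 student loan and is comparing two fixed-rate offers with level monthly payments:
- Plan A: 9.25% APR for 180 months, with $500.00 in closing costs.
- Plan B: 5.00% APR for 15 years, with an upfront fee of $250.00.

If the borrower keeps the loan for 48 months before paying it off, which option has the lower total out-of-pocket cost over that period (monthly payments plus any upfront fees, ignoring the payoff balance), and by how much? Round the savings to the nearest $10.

Plan B by $9,980

Plan A: monthly rate = 9.25%/12 = 0.0077083; payment = 85,000 × 0.0077083 / (1 − (1+0.0077083)^−180) = $874.81.
Plan B: monthly rate = 5%/12 = 0.0041667; payment = 85,000 × 0.0041667 / (1 − (1+0.0041667)^−180) = $672.17.
Over 48 months: Plan A costs 48 × $874.81 + $500.00 = $42,490.88; Plan B costs 48 × $672.17 + $250.00 = $32,514.16.
Plan B is cheaper by $42,490.88 − $32,514.16 = $9,976.72.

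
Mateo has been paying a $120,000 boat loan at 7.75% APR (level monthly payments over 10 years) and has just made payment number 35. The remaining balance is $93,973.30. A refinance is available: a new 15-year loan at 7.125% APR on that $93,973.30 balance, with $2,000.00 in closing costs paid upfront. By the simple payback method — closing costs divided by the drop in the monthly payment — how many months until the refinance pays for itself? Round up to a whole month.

4 months

Current payment = 120,000 × 7.75%/12 / (1 − (1+0.0064583)^−120) = $1,440.13.
Refinanced payment = 93,973.30 × 0.0059375 / (1 − (1+0.0059375)^−180) = $851.24.
Monthly savings = $1,440.13 − $851.24 = $588.89.
Break-even = $2,000.00 / $588.89 = 3.40 → 4 months.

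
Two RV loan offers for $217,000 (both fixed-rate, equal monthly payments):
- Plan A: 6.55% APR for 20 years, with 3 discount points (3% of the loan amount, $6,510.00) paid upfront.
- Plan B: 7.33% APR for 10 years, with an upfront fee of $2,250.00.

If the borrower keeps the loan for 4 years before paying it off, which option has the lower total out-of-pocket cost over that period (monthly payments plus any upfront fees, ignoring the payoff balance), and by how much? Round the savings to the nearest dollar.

Plan A by $40,492

Plan A: at 6.55% the monthly rate is 0.0054583, so the payment is 217,000 × 0.0054583 / (1 − 1.0054583^−240) = $1,624.29.
Plan B: monthly rate = 7.33%/12 = 0.0061083; payment = 217,000 × 0.0061083 / (1 − (1+0.0061083)^−120) = $2,556.62.
Over 48 months: Plan A costs 48 × $1,624.29 + $6,510.00 = $84,475.92; Plan B costs 48 × $2,556.62 + $2,250.00 = $124,967.76.
Plan A is cheaper by $124,967.76 − $84,475.92 = $40,491.84.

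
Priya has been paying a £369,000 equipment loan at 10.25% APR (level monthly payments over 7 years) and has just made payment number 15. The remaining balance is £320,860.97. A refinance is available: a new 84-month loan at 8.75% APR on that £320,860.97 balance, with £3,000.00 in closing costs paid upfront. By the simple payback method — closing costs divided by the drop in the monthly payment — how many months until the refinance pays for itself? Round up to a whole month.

3 months

Current payment = 369,000 × 10.25%/12 / (1 − (1+0.0085417)^−84) = £6,173.61.
Refinanced payment = 320,860.97 × 0.0072917 / (1 − (1+0.0072917)^−84) = £5,121.74.
Monthly savings = £6,173.61 − £5,121.74 = £1,051.87.
Break-even = £3,000.00 / £1,051.87 = 2.85 → 3 months.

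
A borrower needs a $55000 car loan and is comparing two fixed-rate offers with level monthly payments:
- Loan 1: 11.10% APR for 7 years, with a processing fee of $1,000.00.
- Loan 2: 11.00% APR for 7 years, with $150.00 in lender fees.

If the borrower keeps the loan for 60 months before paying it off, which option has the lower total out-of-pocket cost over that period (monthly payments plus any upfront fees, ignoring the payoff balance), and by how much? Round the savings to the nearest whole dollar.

Loan 2 by $1,024

Loan 1: at 11.10% the monthly rate is 0.0092500, so the payment is 55,000 × 0.0092500 / (1 − 1.0092500^−84) = $944.63.
Loan 2: monthly rate = 11%/12 = 0.0091667; payment = 55,000 × 0.0091667 / (1 − (1+0.0091667)^−84) = $941.73.
Over 60 months: Loan 1 costs 60 × $944.63 + $1,000.00 = $57,677.80; Loan 2 costs 60 × $941.73 + $150.00 = $56,653.80.
Loan 2 is cheaper by $57,677.80 − $56,653.80 = $1,024.00.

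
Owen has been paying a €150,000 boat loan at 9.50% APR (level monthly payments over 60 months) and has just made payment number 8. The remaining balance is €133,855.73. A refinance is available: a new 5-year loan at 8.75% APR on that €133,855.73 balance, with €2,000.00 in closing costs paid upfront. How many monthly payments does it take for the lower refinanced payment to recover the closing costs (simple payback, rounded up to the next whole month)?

6 months

Current payment = 150,000 × 9.5%/12 / (1 − (1+0.0079167)^−60) = €3,150.28.
Refinanced payment = 133,855.73 × 0.0072917 / (1 − (1+0.0072917)^−60) = €2,762.41.
Monthly savings = €3,150.28 − €2,762.41 = €387.87.
Break-even = €2,000.00 / €387.87 = 5.16 → 6 months.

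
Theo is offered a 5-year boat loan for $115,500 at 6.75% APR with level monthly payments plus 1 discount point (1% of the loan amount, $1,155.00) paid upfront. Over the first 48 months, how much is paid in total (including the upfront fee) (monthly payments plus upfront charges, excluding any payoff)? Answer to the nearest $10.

$110,280

At 6.75% the monthly rate is 0.0056250, so the payment is 115,500 × 0.0056250 / (1 − 1.0056250^−60) = $2,273.44.
Total outlay = 48 × $2,273.44 + $1,155.00 = $110,280.12.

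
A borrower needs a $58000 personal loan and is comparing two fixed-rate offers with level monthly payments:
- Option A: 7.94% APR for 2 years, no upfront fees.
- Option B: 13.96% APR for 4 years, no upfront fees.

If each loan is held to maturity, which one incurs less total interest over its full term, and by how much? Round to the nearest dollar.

Option A: monthly rate = 7.94%/12 = 0.0066167; payment = 58,000 × 0.0066167 / (1 − (1+0.0066167)^−24) = $2,621.60.
Total interest on Option A = 24 × $2,621.60 − $58,000 = $4,918.40.
Option B: at 13.96% the monthly rate is 0.0116333, so the payment is 58,000 × 0.0116333 / (1 − 1.0116333^−48) = $1,583.77.
Total interest on Option B = 48 × $1,583.77 − $58,000 = $18,020.96.
Option A is lower by $13,102.56.

Option A by $13,103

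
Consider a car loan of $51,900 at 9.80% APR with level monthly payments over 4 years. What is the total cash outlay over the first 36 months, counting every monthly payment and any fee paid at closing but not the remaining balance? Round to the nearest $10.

At 9.80% the monthly rate is 0.0081667, so the payment is 51,900 × 0.0081667 / (1 − 1.0081667^−48) = $1,311.34.
Total outlay = 36 × $1,311.34 = $47,208.24.

$47,210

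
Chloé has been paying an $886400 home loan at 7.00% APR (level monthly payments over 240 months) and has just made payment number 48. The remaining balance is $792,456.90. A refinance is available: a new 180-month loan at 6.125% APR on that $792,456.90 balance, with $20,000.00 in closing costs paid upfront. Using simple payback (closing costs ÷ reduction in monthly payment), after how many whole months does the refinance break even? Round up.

Current payment = 886,400 × 7%/12 / (1 − (1+0.0058333)^−240) = $6,872.25.
Refinanced payment = 792,456.90 × 0.0051042 / (1 − (1+0.0051042)^−180) = $6,740.84.
Monthly savings = $6,872.25 − $6,740.84 = $131.41.
Break-even = $20,000.00 / $131.41 = 152.20 → 153 months.

153 months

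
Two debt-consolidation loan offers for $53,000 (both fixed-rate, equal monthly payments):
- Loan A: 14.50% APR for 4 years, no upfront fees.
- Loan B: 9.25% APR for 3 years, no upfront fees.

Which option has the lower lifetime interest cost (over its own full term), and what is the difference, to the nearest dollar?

Loan B by $9,262

Loan A: at 14.50% the monthly rate is 0.0120833, so the payment is 53,000 × 0.0120833 / (1 − 1.0120833^−48) = $1,461.63.
Total interest on Loan A = 48 × $1,461.63 − $53,000 = $17,158.24.
Loan B: monthly rate = 9.25%/12 = 0.0077083; payment = 53,000 × 0.0077083 / (1 − (1+0.0077083)^−36) = $1,691.56.
Total interest on Loan B = 36 × $1,691.56 − $53,000 = $7,896.16.
Loan B is lower by $9,262.08.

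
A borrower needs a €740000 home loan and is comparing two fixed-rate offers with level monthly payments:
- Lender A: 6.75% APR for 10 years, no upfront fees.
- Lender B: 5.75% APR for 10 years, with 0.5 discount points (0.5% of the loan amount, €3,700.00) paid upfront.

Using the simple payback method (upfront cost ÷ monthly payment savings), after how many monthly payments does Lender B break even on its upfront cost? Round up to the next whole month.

Lender A: monthly rate = 6.75%/12 = 0.0056250; payment = 740,000 × 0.0056250 / (1 − (1+0.0056250)^−120) = €8,496.98.
Lender B: monthly rate = 5.75%/12 = 0.0047917; payment = 740,000 × 0.0047917 / (1 − (1+0.0047917)^−120) = €8,122.92.
Monthly savings = €8,496.98 − €8,122.92 = €374.06.
Break-even = €3,700.00 / €374.06 = 9.89 → 10 months.

10 months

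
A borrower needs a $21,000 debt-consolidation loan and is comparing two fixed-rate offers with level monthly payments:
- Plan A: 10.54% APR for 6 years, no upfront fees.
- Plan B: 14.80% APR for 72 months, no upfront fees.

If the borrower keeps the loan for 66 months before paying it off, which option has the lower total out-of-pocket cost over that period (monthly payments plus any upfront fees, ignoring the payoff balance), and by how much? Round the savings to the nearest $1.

Plan A: at 10.54% the monthly rate is 0.0087833, so the payment is 21,000 × 0.0087833 / (1 − 1.0087833^−72) = $394.79.
Plan B: monthly rate = 14.8%/12 = 0.0123333; payment = 21,000 × 0.0123333 / (1 − (1+0.0123333)^−72) = $441.77.
Over 66 months: Plan A costs 66 × $394.79 = $26,056.14; Plan B costs 66 × $441.77 = $29,156.82.
Plan A is cheaper by $29,156.82 − $26,056.14 = $3,100.68.

Plan A by $3,101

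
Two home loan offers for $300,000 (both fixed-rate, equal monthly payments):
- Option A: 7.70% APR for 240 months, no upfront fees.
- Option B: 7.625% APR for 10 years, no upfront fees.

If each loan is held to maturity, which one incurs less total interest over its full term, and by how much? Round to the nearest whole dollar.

Option B by $159,185

Option A: at 7.70% the monthly rate is 0.0064167, so the payment is 300,000 × 0.0064167 / (1 − 1.0064167^−240) = $2,453.60.
Total interest on Option A = 240 × $2,453.60 − $300,000 = $288,864.00.
Option B: monthly rate = 7.625%/12 = 0.0063542; payment = 300,000 × 0.0063542 / (1 − (1+0.0063542)^−120) = $3,580.66.
Total interest on Option B = 120 × $3,580.66 − $300,000 = $129,679.20.
Option B is lower by $159,184.80.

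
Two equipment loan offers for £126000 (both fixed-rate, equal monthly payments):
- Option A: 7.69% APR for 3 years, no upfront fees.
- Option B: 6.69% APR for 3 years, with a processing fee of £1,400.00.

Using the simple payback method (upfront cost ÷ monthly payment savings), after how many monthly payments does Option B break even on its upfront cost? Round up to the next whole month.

Option A: at 7.69% the monthly rate is 0.0064083, so the payment is 126,000 × 0.0064083 / (1 − 1.0064083^−36) = £3,930.39.
Option B: at 6.69% the monthly rate is 0.0055750, so the payment is 126,000 × 0.0055750 / (1 − 1.0055750^−36) = £3,872.68.
Monthly savings = £3,930.39 − £3,872.68 = £57.71.
Break-even = £1,400.00 / £57.71 = 24.26 → 25 months.

25 months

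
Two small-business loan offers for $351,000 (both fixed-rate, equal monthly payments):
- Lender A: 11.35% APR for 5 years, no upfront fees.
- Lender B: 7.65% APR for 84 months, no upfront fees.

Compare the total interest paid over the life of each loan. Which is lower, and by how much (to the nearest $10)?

Lender B by $7,160

Lender A: monthly rate = 11.35%/12 = 0.0094583; payment = 351,000 × 0.0094583 / (1 − (1+0.0094583)^−60) = $7,693.00.
Total interest on Lender A = 60 × $7,693.00 − $351,000 = $110,580.00.
Lender B: at 7.65% the monthly rate is 0.0063750, so the payment is 351,000 × 0.0063750 / (1 − 1.0063750^−84) = $5,409.76.
Total interest on Lender B = 84 × $5,409.76 − $351,000 = $103,419.84.
Lender B is lower by $7,160.16.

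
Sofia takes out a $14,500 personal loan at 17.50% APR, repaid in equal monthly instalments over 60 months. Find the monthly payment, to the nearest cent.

At 17.50% the monthly rate is 0.0145833, so the payment is 14,500 × 0.0145833 / (1 − 1.0145833^−60) = $364.27.

$364.27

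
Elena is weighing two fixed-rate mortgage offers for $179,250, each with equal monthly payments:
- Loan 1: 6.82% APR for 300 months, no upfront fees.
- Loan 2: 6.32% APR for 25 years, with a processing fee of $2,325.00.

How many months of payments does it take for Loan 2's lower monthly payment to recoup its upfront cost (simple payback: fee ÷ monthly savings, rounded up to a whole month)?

Loan 1: at 6.82% the monthly rate is 0.0056833, so the payment is 179,250 × 0.0056833 / (1 − 1.0056833^−300) = $1,246.39.
Loan 2: at 6.32% the monthly rate is 0.0052667, so the payment is 179,250 × 0.0052667 / (1 − 1.0052667^−300) = $1,190.23.
Monthly savings = $1,246.39 − $1,190.23 = $56.16.
Break-even = $2,325.00 / $56.16 = 41.40 → 42 months.

42 months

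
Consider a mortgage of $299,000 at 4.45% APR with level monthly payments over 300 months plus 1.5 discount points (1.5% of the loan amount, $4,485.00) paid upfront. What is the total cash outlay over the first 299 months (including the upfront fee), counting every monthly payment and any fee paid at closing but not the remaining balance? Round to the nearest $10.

Monthly rate = 4.45%/12 = 0.0037083; payment = 299,000 × 0.0037083 / (1 − (1+0.0037083)^−300) = $1,653.46.
Total outlay = 299 × $1,653.46 + $4,485.00 = $498,869.54.

$498,870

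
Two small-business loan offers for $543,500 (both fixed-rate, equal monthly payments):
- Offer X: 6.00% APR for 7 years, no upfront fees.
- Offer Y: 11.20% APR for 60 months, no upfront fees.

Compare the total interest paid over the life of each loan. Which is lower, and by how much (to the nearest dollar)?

Offer X by $45,338

Offer X: at 6.00% the monthly rate is 0.0050000, so the payment is 543,500 × 0.0050000 / (1 − 1.0050000^−84) = $7,939.75.
Total interest on Offer X = 84 × $7,939.75 − $543,500 = $123,439.00.
Offer Y: at 11.20% the monthly rate is 0.0093333, so the payment is 543,500 × 0.0093333 / (1 − 1.0093333^−60) = $11,871.29.
Total interest on Offer Y = 60 × $11,871.29 − $543,500 = $168,777.40.
Offer X is lower by $45,338.40.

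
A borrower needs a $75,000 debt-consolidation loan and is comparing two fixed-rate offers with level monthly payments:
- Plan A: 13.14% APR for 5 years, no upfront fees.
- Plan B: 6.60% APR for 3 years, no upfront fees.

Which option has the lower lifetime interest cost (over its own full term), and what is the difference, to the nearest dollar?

Plan B by $19,836

Plan A: at 13.14% the monthly rate is 0.0109500, so the payment is 75,000 × 0.0109500 / (1 − 1.0109500^−60) = $1,711.86.
Total interest on Plan A = 60 × $1,711.86 − $75,000 = $27,711.60.
Plan B: monthly rate = 6.6%/12 = 0.0055000; payment = 75,000 × 0.0055000 / (1 − (1+0.0055000)^−36) = $2,302.09.
Total interest on Plan B = 36 × $2,302.09 − $75,000 = $7,875.24.
Plan B is lower by $19,836.36.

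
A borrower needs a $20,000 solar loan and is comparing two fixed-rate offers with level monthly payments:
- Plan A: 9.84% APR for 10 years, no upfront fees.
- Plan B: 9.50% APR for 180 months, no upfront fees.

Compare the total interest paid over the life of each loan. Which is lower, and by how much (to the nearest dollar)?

Plan A by $6,088

Plan A: at 9.84% the monthly rate is 0.0082000, so the payment is 20,000 × 0.0082000 / (1 − 1.0082000^−120) = $262.53.
Total interest on Plan A = 120 × $262.53 − $20,000 = $11,503.60.
Plan B: at 9.50% the monthly rate is 0.0079167, so the payment is 20,000 × 0.0079167 / (1 − 1.0079167^−180) = $208.84.
Total interest on Plan B = 180 × $208.84 − $20,000 = $17,591.20.
Plan A is lower by $6,087.60.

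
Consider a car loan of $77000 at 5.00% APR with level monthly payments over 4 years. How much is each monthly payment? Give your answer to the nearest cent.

$1,773.26

Monthly rate = 5%/12 = 0.0041667; payment = 77,000 × 0.0041667 / (1 − (1+0.0041667)^−48) = $1,773.26.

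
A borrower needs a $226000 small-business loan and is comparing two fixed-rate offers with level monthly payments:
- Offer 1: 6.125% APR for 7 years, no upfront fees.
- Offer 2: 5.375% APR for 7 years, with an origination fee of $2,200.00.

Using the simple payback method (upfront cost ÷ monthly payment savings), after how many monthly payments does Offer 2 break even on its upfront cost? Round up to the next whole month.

28 months

Offer 1: at 6.125% the monthly rate is 0.0051042, so the payment is 226,000 × 0.0051042 / (1 − 1.0051042^−84) = $3,315.09.
Offer 2: monthly rate = 5.375%/12 = 0.0044792; payment = 226,000 × 0.0044792 / (1 − (1+0.0044792)^−84) = $3,234.24.
Monthly savings = $3,315.09 − $3,234.24 = $80.85.
Break-even = $2,200.00 / $80.85 = 27.21 → 28 months.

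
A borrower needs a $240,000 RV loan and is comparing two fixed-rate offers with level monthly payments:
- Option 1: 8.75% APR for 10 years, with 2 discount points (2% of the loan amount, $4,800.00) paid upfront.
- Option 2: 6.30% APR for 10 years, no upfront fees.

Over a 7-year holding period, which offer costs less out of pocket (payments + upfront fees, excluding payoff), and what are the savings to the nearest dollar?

Option 2 by $30,592

Option 1: at 8.75% the monthly rate is 0.0072917, so the payment is 240,000 × 0.0072917 / (1 − 1.0072917^−120) = $3,007.84.
Option 2: at 6.30% the monthly rate is 0.0052500, so the payment is 240,000 × 0.0052500 / (1 − 1.0052500^−120) = $2,700.79.
Over 84 months: Option 1 costs 84 × $3,007.84 + $4,800.00 = $257,458.56; Option 2 costs 84 × $2,700.79 = $226,866.36.
Option 2 is cheaper by $257,458.56 − $226,866.36 = $30,592.20.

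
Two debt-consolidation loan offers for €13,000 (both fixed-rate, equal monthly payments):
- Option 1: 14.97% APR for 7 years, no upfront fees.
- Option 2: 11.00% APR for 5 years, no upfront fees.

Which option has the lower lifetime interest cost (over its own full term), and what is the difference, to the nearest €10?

Option 2 by €4,090

Option 1: at 14.97% the monthly rate is 0.0124750, so the payment is 13,000 × 0.0124750 / (1 − 1.0124750^−84) = €250.64.
Total interest on Option 1 = 84 × €250.64 − €13,000 = €8,053.76.
Option 2: at 11.00% the monthly rate is 0.0091667, so the payment is 13,000 × 0.0091667 / (1 − 1.0091667^−60) = €282.65.
Total interest on Option 2 = 60 × €282.65 − €13,000 = €3,959.00.
Option 2 is lower by €4,094.76.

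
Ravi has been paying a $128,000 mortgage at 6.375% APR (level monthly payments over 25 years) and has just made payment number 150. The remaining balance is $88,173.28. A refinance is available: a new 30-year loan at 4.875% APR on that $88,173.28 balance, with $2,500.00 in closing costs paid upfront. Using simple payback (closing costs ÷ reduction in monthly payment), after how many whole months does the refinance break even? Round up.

Current payment = 128,000 × 6.375%/12 / (1 − (1+0.0053125)^−300) = $854.29.
Refinanced payment = 88,173.28 × 0.0040625 / (1 − (1+0.0040625)^−360) = $466.62.
Monthly savings = $854.29 − $466.62 = $387.67.
Break-even = $2,500.00 / $387.67 = 6.45 → 7 months.

7 months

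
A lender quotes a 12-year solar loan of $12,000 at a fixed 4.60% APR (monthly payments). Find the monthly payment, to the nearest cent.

At 4.60% the monthly rate is 0.0038333, so the payment is 12,000 × 0.0038333 / (1 − 1.0038333^−144) = $108.59.

$108.59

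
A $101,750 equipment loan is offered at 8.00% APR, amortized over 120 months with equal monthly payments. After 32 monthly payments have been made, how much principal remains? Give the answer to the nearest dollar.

With monthly rate i = 8%/12 = 0.0066667, the balance after k of n payments is P · [(1+i)^n − (1+i)^k] / [(1+i)^n − 1].
(1+0.0066667)^120 = 2.21964023 and (1+0.0066667)^32 = 1.23692117, so the balance is 101,750 × (2.21964023 − 1.23692117) / (2.21964023 − 1) = $81,984.56.

$81,985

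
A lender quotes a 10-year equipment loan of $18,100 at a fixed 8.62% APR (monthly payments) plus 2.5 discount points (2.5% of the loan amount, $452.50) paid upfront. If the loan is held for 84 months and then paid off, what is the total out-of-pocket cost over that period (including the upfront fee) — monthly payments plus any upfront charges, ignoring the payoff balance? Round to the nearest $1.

At 8.62% the monthly rate is 0.0071833, so the payment is 18,100 × 0.0071833 / (1 − 1.0071833^−120) = $225.58.
Total outlay = 84 × $225.58 + $452.50 = $19,401.22.

$19,401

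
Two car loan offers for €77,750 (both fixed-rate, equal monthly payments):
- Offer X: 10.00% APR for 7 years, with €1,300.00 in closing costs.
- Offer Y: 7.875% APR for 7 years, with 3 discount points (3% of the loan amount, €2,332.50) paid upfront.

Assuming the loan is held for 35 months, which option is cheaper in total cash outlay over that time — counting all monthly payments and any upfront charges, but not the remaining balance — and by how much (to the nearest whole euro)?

Offer Y by €1,899

Offer X: at 10.00% the monthly rate is 0.0083333, so the payment is 77,750 × 0.0083333 / (1 − 1.0083333^−84) = €1,290.74.
Offer Y: monthly rate = 7.875%/12 = 0.0065625; payment = 77,750 × 0.0065625 / (1 − (1+0.0065625)^−84) = €1,206.99.
Over 35 months: Offer X costs 35 × €1,290.74 + €1,300.00 = €46,475.90; Offer Y costs 35 × €1,206.99 + €2,332.50 = €44,577.15.
Offer Y is cheaper by €46,475.90 − €44,577.15 = €1,898.75.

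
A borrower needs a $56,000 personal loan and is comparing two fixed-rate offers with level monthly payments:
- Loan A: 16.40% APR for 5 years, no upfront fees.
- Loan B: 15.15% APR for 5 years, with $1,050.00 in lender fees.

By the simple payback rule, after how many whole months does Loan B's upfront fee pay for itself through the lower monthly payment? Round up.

Loan A: at 16.40% the monthly rate is 0.0136667, so the payment is 56,000 × 0.0136667 / (1 − 1.0136667^−60) = $1,373.74.
Loan B: monthly rate = 15.15%/12 = 0.0126250; payment = 56,000 × 0.0126250 / (1 − (1+0.0126250)^−60) = $1,336.65.
Monthly savings = $1,373.74 − $1,336.65 = $37.09.
Break-even = $1,050.00 / $37.09 = 28.31 → 29 months.

29 months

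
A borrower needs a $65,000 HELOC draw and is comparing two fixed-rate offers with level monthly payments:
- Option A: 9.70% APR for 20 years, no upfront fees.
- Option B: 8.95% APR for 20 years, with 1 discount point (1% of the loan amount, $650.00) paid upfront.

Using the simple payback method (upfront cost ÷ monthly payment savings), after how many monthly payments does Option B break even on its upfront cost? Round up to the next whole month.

21 months

Option A: at 9.70% the monthly rate is 0.0080833, so the payment is 65,000 × 0.0080833 / (1 − 1.0080833^−240) = $614.40.
Option B: at 8.95% the monthly rate is 0.0074583, so the payment is 65,000 × 0.0074583 / (1 − 1.0074583^−240) = $582.73.
Monthly savings = $614.40 − $582.73 = $31.67.
Break-even = $650.00 / $31.67 = 20.52 → 21 months.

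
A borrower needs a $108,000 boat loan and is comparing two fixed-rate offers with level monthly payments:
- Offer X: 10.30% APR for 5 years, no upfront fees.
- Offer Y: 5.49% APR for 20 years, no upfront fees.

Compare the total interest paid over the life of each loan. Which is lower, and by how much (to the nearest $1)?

Offer X: at 10.30% the monthly rate is 0.0085833, so the payment is 108,000 × 0.0085833 / (1 − 1.0085833^−60) = $2,310.66.
Total interest on Offer X = 60 × $2,310.66 − $108,000 = $30,639.60.
Offer Y: monthly rate = 5.49%/12 = 0.0045750; payment = 108,000 × 0.0045750 / (1 − (1+0.0045750)^−240) = $742.31.
Total interest on Offer Y = 240 × $742.31 − $108,000 = $70,154.40.
Offer X is lower by $39,514.80.

Offer X by $39,515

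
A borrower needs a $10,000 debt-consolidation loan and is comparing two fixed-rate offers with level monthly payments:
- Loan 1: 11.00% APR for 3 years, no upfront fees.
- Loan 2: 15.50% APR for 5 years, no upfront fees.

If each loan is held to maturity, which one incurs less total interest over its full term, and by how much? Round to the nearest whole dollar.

Loan 1 by $2,646

Loan 1: at 11.00% the monthly rate is 0.0091667, so the payment is 10,000 × 0.0091667 / (1 − 1.0091667^−36) = $327.39.
Total interest on Loan 1 = 36 × $327.39 − $10,000 = $1,786.04.
Loan 2: at 15.50% the monthly rate is 0.0129167, so the payment is 10,000 × 0.0129167 / (1 − 1.0129167^−60) = $240.53.
Total interest on Loan 2 = 60 × $240.53 − $10,000 = $4,431.80.
Loan 1 is lower by $2,645.76.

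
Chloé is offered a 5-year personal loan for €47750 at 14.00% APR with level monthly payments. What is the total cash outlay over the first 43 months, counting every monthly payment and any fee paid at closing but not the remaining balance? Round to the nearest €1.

€47,776

At 14.00% the monthly rate is 0.0116667, so the payment is 47,750 × 0.0116667 / (1 − 1.0116667^−60) = €1,111.06.
Total outlay = 43 × €1,111.06 = €47,775.58.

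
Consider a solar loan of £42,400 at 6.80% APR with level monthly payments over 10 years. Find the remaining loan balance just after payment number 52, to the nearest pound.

£27,471

With monthly rate i = 6.8%/12 = 0.0056667, the balance after k of n payments is P · [(1+i)^n − (1+i)^k] / [(1+i)^n − 1].
(1+0.0056667)^120 = 1.97009267 and (1+0.0056667)^52 = 1.34156242, so the balance is 42,400 × (1.97009267 − 1.34156242) / (1.97009267 − 1) = £27,471.28.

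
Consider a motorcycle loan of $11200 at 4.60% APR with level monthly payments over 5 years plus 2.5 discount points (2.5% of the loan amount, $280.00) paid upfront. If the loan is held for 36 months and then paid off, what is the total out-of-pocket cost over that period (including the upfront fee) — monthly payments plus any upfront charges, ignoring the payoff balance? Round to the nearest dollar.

At 4.60% the monthly rate is 0.0038333, so the payment is 11,200 × 0.0038333 / (1 − 1.0038333^−60) = $209.31.
Total outlay = 36 × $209.31 + $280.00 = $7,815.16.

$7,815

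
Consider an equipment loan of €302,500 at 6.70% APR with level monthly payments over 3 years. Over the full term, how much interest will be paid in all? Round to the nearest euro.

At 6.70% the monthly rate is 0.0055833, so the payment is 302,500 × 0.0055833 / (1 − 1.0055833^−36) = €9,298.89.
Total paid = 36 × €9,298.89 = €334,760.04; interest = €334,760.04 − €302,500 = €32,260.04.

€32,260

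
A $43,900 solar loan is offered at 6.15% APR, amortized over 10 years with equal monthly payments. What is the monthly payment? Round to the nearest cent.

$490.69

At 6.15% the monthly rate is 0.0051250, so the payment is 43,900 × 0.0051250 / (1 − 1.0051250^−120) = $490.69.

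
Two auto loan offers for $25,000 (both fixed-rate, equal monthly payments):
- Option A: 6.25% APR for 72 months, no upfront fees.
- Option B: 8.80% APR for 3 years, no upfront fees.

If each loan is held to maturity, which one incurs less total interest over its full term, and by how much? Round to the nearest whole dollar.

Option A: monthly rate = 6.25%/12 = 0.0052083; payment = 25,000 × 0.0052083 / (1 − (1+0.0052083)^−72) = $417.28.
Total interest on Option A = 72 × $417.28 − $25,000 = $5,044.16.
Option B: at 8.80% the monthly rate is 0.0073333, so the payment is 25,000 × 0.0073333 / (1 − 1.0073333^−36) = $792.67.
Total interest on Option B = 36 × $792.67 − $25,000 = $3,536.12.
Option B is lower by $1,508.04.

Option B by $1,508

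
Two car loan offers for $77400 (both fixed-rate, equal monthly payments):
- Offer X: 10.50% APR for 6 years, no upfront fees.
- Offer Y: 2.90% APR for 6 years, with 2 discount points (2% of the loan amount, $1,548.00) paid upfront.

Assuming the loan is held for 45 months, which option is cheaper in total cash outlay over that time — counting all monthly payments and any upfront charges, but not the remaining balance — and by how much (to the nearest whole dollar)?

Offer Y by $11,095

Offer X: at 10.50% the monthly rate is 0.0087500, so the payment is 77,400 × 0.0087500 / (1 − 1.0087500^−72) = $1,453.49.
Offer Y: monthly rate = 2.9%/12 = 0.0024167; payment = 77,400 × 0.0024167 / (1 − (1+0.0024167)^−72) = $1,172.53.
Over 45 months: Offer X costs 45 × $1,453.49 = $65,407.05; Offer Y costs 45 × $1,172.53 + $1,548.00 = $54,311.85.
Offer Y is cheaper by $65,407.05 − $54,311.85 = $11,095.20.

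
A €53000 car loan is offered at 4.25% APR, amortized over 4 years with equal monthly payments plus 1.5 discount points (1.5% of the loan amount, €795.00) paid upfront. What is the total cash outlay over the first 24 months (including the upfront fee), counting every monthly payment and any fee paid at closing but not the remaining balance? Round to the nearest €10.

Monthly rate = 4.25%/12 = 0.0035417; payment = 53,000 × 0.0035417 / (1 − (1+0.0035417)^−48) = €1,202.63.
Total outlay = 24 × €1,202.63 + €795.00 = €29,658.12.

€29,660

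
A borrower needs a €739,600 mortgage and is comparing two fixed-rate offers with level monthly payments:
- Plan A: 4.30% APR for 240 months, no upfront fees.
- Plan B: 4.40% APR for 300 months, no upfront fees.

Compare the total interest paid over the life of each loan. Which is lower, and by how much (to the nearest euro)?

Plan A by €116,815

Plan A: monthly rate = 4.3%/12 = 0.0035833; payment = 739,600 × 0.0035833 / (1 − (1+0.0035833)^−240) = €4,599.61.
Total interest on Plan A = 240 × €4,599.61 − €739,600 = €364,306.40.
Plan B: monthly rate = 4.4%/12 = 0.0036667; payment = 739,600 × 0.0036667 / (1 − (1+0.0036667)^−300) = €4,069.07.
Total interest on Plan B = 300 × €4,069.07 − €739,600 = €481,121.00.
Plan A is lower by €116,814.60.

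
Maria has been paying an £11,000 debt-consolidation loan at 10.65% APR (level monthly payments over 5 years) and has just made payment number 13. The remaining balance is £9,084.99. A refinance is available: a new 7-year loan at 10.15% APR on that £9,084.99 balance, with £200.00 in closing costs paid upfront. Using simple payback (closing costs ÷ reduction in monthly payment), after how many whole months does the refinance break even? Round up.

Current payment = 11,000 × 10.65%/12 / (1 − (1+0.0088750)^−60) = £237.25.
Refinanced payment = 9,084.99 × 0.0084583 / (1 − (1+0.0084583)^−84) = £151.53.
Monthly savings = £237.25 − £151.53 = £85.72.
Break-even = £200.00 / £85.72 = 2.33 → 3 months.

3 months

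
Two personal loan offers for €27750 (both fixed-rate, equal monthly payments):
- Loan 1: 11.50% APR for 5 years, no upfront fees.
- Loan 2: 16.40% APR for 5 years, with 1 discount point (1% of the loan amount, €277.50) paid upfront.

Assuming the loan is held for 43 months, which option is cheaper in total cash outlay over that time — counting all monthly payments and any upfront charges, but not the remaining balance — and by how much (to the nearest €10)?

Loan 1 by €3,310

Loan 1: monthly rate = 11.5%/12 = 0.0095833; payment = 27,750 × 0.0095833 / (1 − (1+0.0095833)^−60) = €610.29.
Loan 2: at 16.40% the monthly rate is 0.0136667, so the payment is 27,750 × 0.0136667 / (1 − 1.0136667^−60) = €680.74.
Over 43 months: Loan 1 costs 43 × €610.29 = €26,242.47; Loan 2 costs 43 × €680.74 + €277.50 = €29,549.32.
Loan 1 is cheaper by €29,549.32 − €26,242.47 = €3,306.85.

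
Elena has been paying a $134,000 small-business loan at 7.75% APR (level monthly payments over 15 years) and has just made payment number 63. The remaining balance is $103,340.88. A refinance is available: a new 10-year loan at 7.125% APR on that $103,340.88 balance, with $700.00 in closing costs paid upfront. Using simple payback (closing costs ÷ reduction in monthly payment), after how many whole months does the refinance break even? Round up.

Current payment = 134,000 × 7.75%/12 / (1 − (1+0.0064583)^−180) = $1,261.31.
Refinanced payment = 103,340.88 × 0.0059375 / (1 − (1+0.0059375)^−120) = $1,206.54.
Monthly savings = $1,261.31 − $1,206.54 = $54.77.
Break-even = $700.00 / $54.77 = 12.78 → 13 months.

13 months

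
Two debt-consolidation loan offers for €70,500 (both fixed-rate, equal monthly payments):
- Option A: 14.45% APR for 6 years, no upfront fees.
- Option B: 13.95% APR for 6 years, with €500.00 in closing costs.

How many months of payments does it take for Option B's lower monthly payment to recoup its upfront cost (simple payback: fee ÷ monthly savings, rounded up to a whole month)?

Option A: monthly rate = 14.45%/12 = 0.0120417; payment = 70,500 × 0.0120417 / (1 − (1+0.0120417)^−72) = €1,469.75.
Option B: monthly rate = 13.95%/12 = 0.0116250; payment = 70,500 × 0.0116250 / (1 − (1+0.0116250)^−72) = €1,450.82.
Monthly savings = €1,469.75 − €1,450.82 = €18.93.
Break-even = €500.00 / €18.93 = 26.41 → 27 months.

27 months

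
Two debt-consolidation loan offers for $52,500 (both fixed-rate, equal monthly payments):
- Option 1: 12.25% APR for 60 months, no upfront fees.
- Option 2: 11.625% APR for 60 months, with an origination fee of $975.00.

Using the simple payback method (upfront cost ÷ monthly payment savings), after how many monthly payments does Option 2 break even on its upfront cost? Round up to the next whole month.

59 months

Option 1: at 12.25% the monthly rate is 0.0102083, so the payment is 52,500 × 0.0102083 / (1 − 1.0102083^−60) = $1,174.48.
Option 2: at 11.625% the monthly rate is 0.0096875, so the payment is 52,500 × 0.0096875 / (1 − 1.0096875^−60) = $1,157.91.
Monthly savings = $1,174.48 − $1,157.91 = $16.57.
Break-even = $975.00 / $16.57 = 58.84 → 59 months.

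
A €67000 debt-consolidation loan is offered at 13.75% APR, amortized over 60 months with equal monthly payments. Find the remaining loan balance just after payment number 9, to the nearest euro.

€59,625

With monthly rate i = 13.75%/12 = 0.0114583, the balance after k of n payments is P · [(1+i)^n − (1+i)^k] / [(1+i)^n − 1].
(1+0.0114583)^60 = 1.98097873 and (1+0.0114583)^9 = 1.10798013, so the balance is 67,000 × (1.98097873 − 1.10798013) / (1.98097873 − 1) = €59,625.05.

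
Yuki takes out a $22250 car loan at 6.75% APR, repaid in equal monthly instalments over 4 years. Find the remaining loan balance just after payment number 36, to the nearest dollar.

$6,136

With monthly rate i = 6.75%/12 = 0.0056250, the balance after k of n payments is P · [(1+i)^n − (1+i)^k] / [(1+i)^n − 1].
(1+0.0056250)^48 = 1.30897379 and (1+0.0056250)^36 = 1.22376552, so the balance is 22,250 × (1.30897379 − 1.22376552) / (1.30897379 − 1) = $6,136.07.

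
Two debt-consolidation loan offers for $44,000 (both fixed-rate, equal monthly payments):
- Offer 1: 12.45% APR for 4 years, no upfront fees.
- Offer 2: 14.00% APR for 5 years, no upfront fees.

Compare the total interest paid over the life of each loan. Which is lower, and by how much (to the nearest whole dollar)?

Offer 1 by $5,343

Offer 1: monthly rate = 12.45%/12 = 0.0103750; payment = 44,000 × 0.0103750 / (1 − (1+0.0103750)^−48) = $1,168.43.
Total interest on Offer 1 = 48 × $1,168.43 − $44,000 = $12,084.64.
Offer 2: monthly rate = 14%/12 = 0.0116667; payment = 44,000 × 0.0116667 / (1 − (1+0.0116667)^−60) = $1,023.80.
Total interest on Offer 2 = 60 × $1,023.80 − $44,000 = $17,428.00.
Offer 1 is lower by $5,343.36.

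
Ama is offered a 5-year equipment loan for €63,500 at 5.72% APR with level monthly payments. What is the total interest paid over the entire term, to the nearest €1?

At 5.72% the monthly rate is 0.0047667, so the payment is 63,500 × 0.0047667 / (1 − 1.0047667^−60) = €1,219.38.
Total paid = 60 × €1,219.38 = €73,162.80; interest = €73,162.80 − €63,500 = €9,662.80.

€9,663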